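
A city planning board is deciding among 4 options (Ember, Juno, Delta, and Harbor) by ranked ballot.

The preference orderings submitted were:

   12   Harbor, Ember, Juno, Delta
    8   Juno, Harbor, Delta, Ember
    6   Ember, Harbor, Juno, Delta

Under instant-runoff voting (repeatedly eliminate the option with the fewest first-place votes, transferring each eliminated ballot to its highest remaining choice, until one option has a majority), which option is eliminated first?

Delta

Round 1: Harbor 12, Juno 8, Ember 6, Delta 0. Delta has the fewest and is eliminated.
Round 2: Harbor 12, Juno 8, Ember 6. Ember has the fewest and is eliminated.
Round 3: Harbor 18, Juno 8. Harbor has a majority.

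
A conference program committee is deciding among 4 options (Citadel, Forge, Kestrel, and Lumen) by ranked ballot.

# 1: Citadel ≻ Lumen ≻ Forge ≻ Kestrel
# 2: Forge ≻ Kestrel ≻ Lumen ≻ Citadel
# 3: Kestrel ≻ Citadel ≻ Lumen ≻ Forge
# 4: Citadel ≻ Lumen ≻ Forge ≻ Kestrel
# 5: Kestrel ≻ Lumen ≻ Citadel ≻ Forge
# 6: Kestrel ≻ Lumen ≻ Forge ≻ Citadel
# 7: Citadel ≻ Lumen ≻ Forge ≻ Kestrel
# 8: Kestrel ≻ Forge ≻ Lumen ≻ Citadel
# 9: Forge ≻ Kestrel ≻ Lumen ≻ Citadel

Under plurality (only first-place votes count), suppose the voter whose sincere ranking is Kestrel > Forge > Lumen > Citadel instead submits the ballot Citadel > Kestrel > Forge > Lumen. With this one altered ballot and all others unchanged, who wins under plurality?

Citadel

First-place totals with the altered ballot: Citadel 4, Forge 2, Kestrel 3, Lumen 0.
The switch changes the winner from Kestrel to Citadel.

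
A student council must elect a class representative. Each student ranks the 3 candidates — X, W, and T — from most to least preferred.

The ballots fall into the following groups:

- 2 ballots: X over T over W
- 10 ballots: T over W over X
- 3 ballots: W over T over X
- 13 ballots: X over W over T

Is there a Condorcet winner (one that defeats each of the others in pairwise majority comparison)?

Yes

Head-to-head results (28 voters total):
X vs W: X wins 15–13.
X vs T: X wins 15–13.
W vs T: W wins 16–12.
X beats each rival — W (15–13), T (15–13) — so X is the Condorcet winner.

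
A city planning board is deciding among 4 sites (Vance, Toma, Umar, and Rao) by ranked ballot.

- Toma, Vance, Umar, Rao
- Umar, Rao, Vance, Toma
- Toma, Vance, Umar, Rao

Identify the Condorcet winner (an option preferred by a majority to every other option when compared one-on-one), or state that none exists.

Head-to-head results (3 voters total):
Vance vs Toma: Toma wins 2–1.
Vance vs Umar: Vance wins 2–1.
Vance vs Rao: Vance wins 2–1.
Toma vs Umar: Toma wins 2–1.
Toma vs Rao: Toma wins 2–1.
Umar vs Rao: Umar wins 3–0.
Toma beats each rival — Vance (2–1), Umar (2–1), Rao (2–1) — so Toma is the Condorcet winner.

Toma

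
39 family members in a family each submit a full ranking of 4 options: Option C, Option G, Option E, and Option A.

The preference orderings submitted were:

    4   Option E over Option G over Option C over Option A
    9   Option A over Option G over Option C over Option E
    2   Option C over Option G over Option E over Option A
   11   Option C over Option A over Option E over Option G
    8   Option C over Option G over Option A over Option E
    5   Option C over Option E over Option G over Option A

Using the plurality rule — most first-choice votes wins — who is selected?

Option C

First-place vote totals:
  Option C: 26
  Option G: 0
  Option E: 4
  Option A: 9
Option C has the most first-place votes.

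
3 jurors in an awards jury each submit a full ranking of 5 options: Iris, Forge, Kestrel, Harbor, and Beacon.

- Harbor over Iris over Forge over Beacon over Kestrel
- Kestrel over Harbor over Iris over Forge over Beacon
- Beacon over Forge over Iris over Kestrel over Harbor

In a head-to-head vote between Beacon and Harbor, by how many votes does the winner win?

Ballots ranking Beacon above Harbor: 1.
Ballots ranking Harbor above Beacon: 2.
Harbor wins 2–1, a margin of 1.

1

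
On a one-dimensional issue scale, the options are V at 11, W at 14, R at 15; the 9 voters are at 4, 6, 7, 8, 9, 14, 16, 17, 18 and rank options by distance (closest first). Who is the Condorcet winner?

V

With single-peaked preferences on a line, the Condorcet winner is the candidate closest to the median voter.
The median voter (position 9) is closest to V at 11.
Check: V vs R — voters closer to V: 5 of 9.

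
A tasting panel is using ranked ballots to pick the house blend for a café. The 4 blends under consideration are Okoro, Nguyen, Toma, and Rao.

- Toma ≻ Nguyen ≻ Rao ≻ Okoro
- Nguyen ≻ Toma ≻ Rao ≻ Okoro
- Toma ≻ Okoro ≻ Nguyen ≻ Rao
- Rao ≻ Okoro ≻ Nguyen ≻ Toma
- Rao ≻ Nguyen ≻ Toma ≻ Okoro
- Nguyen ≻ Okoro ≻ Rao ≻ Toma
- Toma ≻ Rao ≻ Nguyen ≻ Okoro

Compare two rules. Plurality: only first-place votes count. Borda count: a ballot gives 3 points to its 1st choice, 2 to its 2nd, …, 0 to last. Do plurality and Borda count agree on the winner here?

No

Plurality first-place counts: Okoro 0, Nguyen 2, Toma 3, Rao 2 → Toma.
Borda totals: Okoro 6, Nguyen 13, Toma 12, Rao 11 → Nguyen.
The two rules disagree: plurality picks Toma, Borda picks Nguyen.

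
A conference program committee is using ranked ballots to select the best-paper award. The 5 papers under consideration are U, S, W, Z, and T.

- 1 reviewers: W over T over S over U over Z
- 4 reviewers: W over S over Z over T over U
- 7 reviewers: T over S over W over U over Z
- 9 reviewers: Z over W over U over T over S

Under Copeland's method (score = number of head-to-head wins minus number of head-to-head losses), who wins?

Pairwise results:
  U vs S: S wins 12–9.
  U vs W: W wins 21–0.
  U vs Z: Z wins 13–8.
  U vs T: T wins 12–9.
  S vs W: W wins 14–7.
  S vs Z: S wins 12–9.
  S vs T: T wins 17–4.
  W vs Z: W wins 12–9.
  W vs T: W wins 14–7.
  Z vs T: Z wins 13–8.
Copeland scores (wins − losses):
  U: 0 − 4 = -4
  S: 2 − 2 = 0
  W: 4 − 0 = 4
  Z: 2 − 2 = 0
  T: 2 − 2 = 0
W has the best Copeland score.

W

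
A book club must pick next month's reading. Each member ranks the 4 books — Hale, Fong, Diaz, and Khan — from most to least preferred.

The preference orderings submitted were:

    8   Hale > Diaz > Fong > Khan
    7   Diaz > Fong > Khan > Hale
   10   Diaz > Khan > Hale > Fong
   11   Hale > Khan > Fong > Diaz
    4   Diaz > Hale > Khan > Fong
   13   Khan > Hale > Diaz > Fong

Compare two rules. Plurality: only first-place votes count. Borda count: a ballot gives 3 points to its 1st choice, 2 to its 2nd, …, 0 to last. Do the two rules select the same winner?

Plurality first-place counts: Hale 19, Fong 0, Diaz 21, Khan 13 → Diaz.
Borda totals: Hale 101, Fong 33, Diaz 92, Khan 92 → Hale.
The two rules disagree: plurality picks Diaz, Borda picks Hale.

No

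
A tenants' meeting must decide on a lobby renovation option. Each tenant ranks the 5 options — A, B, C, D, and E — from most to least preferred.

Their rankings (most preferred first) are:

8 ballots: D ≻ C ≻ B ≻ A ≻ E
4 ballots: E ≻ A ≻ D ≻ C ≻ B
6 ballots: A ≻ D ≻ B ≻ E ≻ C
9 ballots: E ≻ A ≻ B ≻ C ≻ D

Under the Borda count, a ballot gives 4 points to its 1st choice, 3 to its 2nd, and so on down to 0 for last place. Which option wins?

A

Borda scores:
  A: 8·1 + 4·3 + 6·4 + 9·3 = 71
  B: 8·2 + 4·0 + 6·2 + 9·2 = 46
  C: 8·3 + 4·1 + 6·0 + 9·1 = 37
  D: 8·4 + 4·2 + 6·3 + 9·0 = 58
  E: 8·0 + 4·4 + 6·1 + 9·4 = 58
A has the highest total.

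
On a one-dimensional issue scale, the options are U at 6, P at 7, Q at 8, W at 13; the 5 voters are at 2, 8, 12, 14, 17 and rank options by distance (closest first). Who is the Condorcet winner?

W

With single-peaked preferences on a line, the Condorcet winner is the candidate closest to the median voter.
The median voter (position 12) is closest to W at 13.
Check: W vs P — voters closer to W: 3 of 5.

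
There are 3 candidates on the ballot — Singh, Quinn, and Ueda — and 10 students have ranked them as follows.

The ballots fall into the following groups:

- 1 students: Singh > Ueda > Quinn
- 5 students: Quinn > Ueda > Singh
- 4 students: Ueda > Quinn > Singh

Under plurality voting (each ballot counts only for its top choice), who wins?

Quinn

First-place vote totals:
  Singh: 1
  Quinn: 5
  Ueda: 4
Quinn has the most first-place votes.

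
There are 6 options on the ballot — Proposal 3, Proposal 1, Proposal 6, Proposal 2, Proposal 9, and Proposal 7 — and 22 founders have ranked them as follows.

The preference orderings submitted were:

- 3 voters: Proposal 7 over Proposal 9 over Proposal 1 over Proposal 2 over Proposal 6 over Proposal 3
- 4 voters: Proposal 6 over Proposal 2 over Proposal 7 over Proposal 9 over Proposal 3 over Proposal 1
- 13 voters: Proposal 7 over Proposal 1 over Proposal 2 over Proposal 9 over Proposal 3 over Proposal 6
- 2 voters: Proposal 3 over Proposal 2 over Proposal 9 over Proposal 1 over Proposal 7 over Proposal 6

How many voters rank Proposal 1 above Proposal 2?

16

Ballots ranking Proposal 1 above Proposal 2: 3+13 = 16.
Ballots ranking Proposal 2 above Proposal 1: 4+2 = 6.
So 16 of 22 voters prefer Proposal 1 to Proposal 2.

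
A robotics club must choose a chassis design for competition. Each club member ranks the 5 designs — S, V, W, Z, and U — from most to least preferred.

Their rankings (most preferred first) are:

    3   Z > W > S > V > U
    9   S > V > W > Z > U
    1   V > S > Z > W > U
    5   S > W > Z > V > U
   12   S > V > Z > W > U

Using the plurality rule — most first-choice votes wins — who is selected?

S

First-place vote totals:
  S: 26
  V: 1
  W: 0
  Z: 3
  U: 0
S has the most first-place votes.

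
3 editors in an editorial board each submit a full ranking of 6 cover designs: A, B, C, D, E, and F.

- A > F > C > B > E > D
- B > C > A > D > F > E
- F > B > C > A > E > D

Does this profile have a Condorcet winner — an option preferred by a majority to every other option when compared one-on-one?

Head-to-head results (3 voters total):
A vs B: B wins 2–1.
A vs C: C wins 2–1.
A vs D: A wins 3–0.
A vs E: A wins 3–0.
A vs F: A wins 2–1.
B vs C: B wins 2–1.
B vs D: B wins 3–0.
B vs E: B wins 3–0.
B vs F: F wins 2–1.
C vs D: C wins 3–0.
C vs E: C wins 3–0.
C vs F: F wins 2–1.
D vs E: E wins 2–1.
D vs F: F wins 2–1.
E vs F: F wins 3–0.
No candidate beats all others: A beats F beats B beats A, a majority cycle.

No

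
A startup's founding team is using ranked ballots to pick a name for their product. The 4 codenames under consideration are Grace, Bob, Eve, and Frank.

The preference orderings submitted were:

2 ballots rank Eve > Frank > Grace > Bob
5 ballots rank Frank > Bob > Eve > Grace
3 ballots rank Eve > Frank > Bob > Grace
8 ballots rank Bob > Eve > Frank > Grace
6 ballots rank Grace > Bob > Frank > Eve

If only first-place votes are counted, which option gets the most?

First-place vote totals:
  Grace: 6
  Bob: 8
  Eve: 5
  Frank: 5
Bob has the most first-place votes.

Bob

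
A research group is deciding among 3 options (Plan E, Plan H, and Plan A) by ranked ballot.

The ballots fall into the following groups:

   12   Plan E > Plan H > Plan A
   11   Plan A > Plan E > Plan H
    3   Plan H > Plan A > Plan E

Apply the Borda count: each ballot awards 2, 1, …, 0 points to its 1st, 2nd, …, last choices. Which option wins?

Borda scores:
  Plan E: 12·2 + 11·1 + 3·0 = 35
  Plan H: 12·1 + 11·0 + 3·2 = 18
  Plan A: 12·0 + 11·2 + 3·1 = 25
Plan E has the highest total.

Plan E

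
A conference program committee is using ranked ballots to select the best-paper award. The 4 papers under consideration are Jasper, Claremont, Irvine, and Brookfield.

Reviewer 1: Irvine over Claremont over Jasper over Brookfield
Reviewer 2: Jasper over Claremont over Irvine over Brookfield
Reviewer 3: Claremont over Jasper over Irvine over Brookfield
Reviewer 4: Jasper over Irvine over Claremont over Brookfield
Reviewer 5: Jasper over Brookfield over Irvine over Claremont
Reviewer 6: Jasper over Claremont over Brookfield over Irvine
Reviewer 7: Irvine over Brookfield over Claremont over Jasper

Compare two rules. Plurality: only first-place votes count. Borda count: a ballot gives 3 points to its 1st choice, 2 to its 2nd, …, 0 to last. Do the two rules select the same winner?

Plurality first-place counts: Jasper 4, Claremont 1, Irvine 2, Brookfield 0 → Jasper.
Borda totals: Jasper 15, Claremont 11, Irvine 11, Brookfield 5 → Jasper.
The two rules agree on Jasper.

Yes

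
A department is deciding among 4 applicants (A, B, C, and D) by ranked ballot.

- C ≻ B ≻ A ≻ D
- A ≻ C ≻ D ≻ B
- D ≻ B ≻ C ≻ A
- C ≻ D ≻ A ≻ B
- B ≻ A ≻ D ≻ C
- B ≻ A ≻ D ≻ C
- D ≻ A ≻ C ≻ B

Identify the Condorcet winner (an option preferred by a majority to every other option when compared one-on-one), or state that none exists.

Head-to-head results (7 voters total):
A vs B: B wins 4–3.
A vs C: A wins 4–3.
A vs D: A wins 4–3.
B vs C: C wins 4–3.
B vs D: D wins 4–3.
C vs D: D wins 4–3.
No candidate beats all others: A beats C beats B beats A, a majority cycle.

There is no Condorcet winner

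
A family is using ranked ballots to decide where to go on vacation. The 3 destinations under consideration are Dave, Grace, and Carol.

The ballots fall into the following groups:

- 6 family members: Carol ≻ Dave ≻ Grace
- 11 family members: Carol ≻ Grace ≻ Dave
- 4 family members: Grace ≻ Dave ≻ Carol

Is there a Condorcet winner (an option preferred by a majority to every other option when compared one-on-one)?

Yes

Head-to-head results (21 voters total):
Dave vs Grace: Grace wins 15–6.
Dave vs Carol: Carol wins 17–4.
Grace vs Carol: Carol wins 17–4.
Carol beats each rival — Dave (17–4), Grace (17–4) — so Carol is the Condorcet winner.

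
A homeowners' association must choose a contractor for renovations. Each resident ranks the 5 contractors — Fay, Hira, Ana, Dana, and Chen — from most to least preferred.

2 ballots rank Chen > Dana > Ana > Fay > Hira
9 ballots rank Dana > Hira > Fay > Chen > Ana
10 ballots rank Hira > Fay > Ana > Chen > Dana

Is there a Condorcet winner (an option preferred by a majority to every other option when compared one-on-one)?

Head-to-head results (21 voters total):
Fay vs Hira: Hira wins 19–2.
Fay vs Ana: Fay wins 19–2.
Fay vs Dana: Dana wins 11–10.
Fay vs Chen: Fay wins 19–2.
Hira vs Ana: Hira wins 19–2.
Hira vs Dana: Dana wins 11–10.
Hira vs Chen: Hira wins 19–2.
Ana vs Dana: Dana wins 11–10.
Ana vs Chen: Chen wins 11–10.
Dana vs Chen: Chen wins 12–9.
No candidate beats all others: Fay beats Chen beats Dana beats Fay, a majority cycle.

No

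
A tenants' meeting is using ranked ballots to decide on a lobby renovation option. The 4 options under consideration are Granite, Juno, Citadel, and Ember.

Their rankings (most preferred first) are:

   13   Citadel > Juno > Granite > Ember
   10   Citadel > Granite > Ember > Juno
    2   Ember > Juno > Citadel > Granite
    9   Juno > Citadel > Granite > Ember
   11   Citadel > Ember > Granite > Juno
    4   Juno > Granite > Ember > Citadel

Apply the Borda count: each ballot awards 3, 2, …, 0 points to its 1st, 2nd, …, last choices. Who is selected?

Borda scores:
  Granite: 13·1 + 10·2 + 2·0 + 9·1 + 11·1 + 4·2 = 61
  Juno: 13·2 + 10·0 + 2·2 + 9·3 + 11·0 + 4·3 = 69
  Citadel: 13·3 + 10·3 + 2·1 + 9·2 + 11·3 + 4·0 = 122
  Ember: 13·0 + 10·1 + 2·3 + 9·0 + 11·2 + 4·1 = 42
Citadel has the highest total.

Citadel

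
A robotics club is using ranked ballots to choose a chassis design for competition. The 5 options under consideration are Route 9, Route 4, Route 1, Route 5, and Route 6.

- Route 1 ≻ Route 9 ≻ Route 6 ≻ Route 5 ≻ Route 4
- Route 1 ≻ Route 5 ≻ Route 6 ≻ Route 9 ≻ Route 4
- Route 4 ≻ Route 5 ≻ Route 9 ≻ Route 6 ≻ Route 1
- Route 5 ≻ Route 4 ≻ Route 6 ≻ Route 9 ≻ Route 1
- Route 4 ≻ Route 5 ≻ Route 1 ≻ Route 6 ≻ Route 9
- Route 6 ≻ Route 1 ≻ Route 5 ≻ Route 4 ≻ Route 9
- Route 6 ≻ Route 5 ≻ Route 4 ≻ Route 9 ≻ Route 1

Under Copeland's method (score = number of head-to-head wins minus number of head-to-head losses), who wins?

Route 5

Pairwise results:
  Route 9 vs Route 4: Route 4 wins 5–2.
  Route 9 vs Route 1: Route 1 wins 4–3.
  Route 9 vs Route 5: Route 5 wins 6–1.
  Route 9 vs Route 6: Route 6 wins 5–2.
  Route 4 vs Route 1: Route 4 wins 4–3.
  Route 4 vs Route 5: Route 5 wins 5–2.
  Route 4 vs Route 6: Route 6 wins 4–3.
  Route 1 vs Route 5: Route 5 wins 4–3.
  Route 1 vs Route 6: Route 6 wins 4–3.
  Route 5 vs Route 6: Route 5 wins 4–3.
Copeland scores (wins − losses):
  Route 9: 0 − 4 = -4
  Route 4: 2 − 2 = 0
  Route 1: 1 − 3 = -2
  Route 5: 4 − 0 = 4
  Route 6: 3 − 1 = 2
Route 5 has the best Copeland score.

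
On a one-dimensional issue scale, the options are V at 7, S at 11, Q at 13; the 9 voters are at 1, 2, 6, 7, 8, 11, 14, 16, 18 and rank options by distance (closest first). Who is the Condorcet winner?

With single-peaked preferences on a line, the Condorcet winner is the candidate closest to the median voter.
The median voter (position 8) is closest to V at 7.
Check: V vs Q — voters closer to V: 5 of 9.

V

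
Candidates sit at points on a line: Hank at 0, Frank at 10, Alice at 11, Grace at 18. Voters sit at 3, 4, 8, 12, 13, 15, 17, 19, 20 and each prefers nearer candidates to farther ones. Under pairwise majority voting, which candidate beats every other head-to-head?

Alice

With single-peaked preferences on a line, the Condorcet winner is the candidate closest to the median voter.
The median voter (position 13) is closest to Alice at 11.
Check: Alice vs Frank — voters closer to Alice: 6 of 9.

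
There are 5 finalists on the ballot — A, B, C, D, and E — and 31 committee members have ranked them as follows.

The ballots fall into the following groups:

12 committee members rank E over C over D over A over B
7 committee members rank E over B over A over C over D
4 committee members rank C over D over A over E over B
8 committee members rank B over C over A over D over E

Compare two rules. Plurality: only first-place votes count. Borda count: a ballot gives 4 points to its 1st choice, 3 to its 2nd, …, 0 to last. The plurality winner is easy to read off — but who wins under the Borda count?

C

Plurality first-place counts: A 0, B 8, C 4, D 0, E 19 → E.
Borda totals: A 50, B 53, C 83, D 44, E 80 → C.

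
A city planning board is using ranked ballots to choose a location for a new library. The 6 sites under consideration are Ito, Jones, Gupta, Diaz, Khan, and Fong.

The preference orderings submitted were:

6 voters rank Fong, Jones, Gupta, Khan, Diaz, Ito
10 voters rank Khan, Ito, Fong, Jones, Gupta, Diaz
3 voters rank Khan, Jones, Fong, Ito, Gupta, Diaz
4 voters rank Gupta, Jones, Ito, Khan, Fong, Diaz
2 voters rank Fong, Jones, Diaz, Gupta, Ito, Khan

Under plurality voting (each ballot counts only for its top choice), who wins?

Khan

First-place vote totals:
  Ito: 0
  Jones: 0
  Gupta: 4
  Diaz: 0
  Khan: 13
  Fong: 8
Khan has the most first-place votes.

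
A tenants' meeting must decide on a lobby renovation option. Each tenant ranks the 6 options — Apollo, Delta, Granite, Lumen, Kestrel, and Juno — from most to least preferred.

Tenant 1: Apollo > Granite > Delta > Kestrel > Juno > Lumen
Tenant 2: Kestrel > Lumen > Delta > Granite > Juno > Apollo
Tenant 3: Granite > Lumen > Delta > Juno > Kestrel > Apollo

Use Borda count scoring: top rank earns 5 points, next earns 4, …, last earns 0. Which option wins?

Borda scores:
  Apollo: 5 + 0 + 0 = 5
  Delta: 3 + 3 + 3 = 9
  Granite: 4 + 2 + 5 = 11
  Lumen: 0 + 4 + 4 = 8
  Kestrel: 2 + 5 + 1 = 8
  Juno: 1 + 1 + 2 = 4
Granite has the highest total.

Granite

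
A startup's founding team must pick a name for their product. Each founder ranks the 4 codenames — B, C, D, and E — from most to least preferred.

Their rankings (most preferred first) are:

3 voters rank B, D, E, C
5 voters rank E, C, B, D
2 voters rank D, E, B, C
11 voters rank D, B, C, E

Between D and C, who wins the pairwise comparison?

D

Ballots ranking D above C: 3+2+11 = 16.
Ballots ranking C above D: 5.
D wins the head-to-head, 16–5.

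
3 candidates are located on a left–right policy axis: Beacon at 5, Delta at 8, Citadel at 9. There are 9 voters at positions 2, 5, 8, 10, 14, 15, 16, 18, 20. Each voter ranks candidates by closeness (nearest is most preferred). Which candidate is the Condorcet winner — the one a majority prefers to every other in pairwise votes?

With single-peaked preferences on a line, the Condorcet winner is the candidate closest to the median voter.
The median voter (position 14) is closest to Citadel at 9.
Check: Citadel vs Beacon — voters closer to Citadel: 7 of 9.

Citadel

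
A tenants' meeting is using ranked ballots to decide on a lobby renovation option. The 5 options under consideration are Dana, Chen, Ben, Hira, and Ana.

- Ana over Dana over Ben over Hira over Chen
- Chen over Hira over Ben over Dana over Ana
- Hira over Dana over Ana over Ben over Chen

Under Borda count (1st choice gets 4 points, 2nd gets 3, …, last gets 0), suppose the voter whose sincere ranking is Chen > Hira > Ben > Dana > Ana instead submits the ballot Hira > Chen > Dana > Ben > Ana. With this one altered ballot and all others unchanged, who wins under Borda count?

Hira

Borda totals with the altered ballot: Dana 8, Chen 3, Ben 4, Hira 9, Ana 6.
The winner is unchanged: still Hira.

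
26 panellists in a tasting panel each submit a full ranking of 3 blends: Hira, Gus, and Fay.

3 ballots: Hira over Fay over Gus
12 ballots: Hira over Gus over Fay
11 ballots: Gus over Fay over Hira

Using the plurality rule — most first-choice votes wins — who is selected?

First-place vote totals:
  Hira: 15
  Gus: 11
  Fay: 0
Hira has the most first-place votes.

Hira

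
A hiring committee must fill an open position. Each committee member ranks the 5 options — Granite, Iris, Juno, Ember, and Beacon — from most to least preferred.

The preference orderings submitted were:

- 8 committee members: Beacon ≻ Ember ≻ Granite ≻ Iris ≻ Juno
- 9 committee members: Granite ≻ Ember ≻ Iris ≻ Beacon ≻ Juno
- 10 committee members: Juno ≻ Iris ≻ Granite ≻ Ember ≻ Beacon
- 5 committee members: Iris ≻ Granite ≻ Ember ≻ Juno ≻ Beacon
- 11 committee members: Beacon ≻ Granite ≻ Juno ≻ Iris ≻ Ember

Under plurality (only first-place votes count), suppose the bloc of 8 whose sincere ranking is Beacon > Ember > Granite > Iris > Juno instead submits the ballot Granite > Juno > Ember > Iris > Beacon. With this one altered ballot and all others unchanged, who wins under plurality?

First-place totals with the altered ballot: Granite 17, Iris 5, Juno 10, Ember 0, Beacon 11.
The switch changes the winner from Beacon to Granite.

Granite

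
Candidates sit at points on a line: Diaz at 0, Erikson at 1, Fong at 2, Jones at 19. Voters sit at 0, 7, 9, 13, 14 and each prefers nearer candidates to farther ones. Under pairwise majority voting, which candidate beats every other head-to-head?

Fong

With single-peaked preferences on a line, the Condorcet winner is the candidate closest to the median voter.
The median voter (position 9) is closest to Fong at 2.
Check: Fong vs Jones — voters closer to Fong: 3 of 5.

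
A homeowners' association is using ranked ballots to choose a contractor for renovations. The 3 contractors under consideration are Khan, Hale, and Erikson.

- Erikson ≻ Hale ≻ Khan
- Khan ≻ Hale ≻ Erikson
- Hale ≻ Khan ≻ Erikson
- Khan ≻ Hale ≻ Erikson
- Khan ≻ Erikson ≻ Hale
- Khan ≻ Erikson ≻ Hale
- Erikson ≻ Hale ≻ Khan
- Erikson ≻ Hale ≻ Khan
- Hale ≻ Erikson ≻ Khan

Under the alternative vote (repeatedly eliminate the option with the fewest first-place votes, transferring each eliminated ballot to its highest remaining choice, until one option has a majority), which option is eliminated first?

Hale

Round 1: Khan 4, Erikson 3, Hale 2. Hale has the fewest and is eliminated.
Round 2: Khan 5, Erikson 4. Khan has a majority.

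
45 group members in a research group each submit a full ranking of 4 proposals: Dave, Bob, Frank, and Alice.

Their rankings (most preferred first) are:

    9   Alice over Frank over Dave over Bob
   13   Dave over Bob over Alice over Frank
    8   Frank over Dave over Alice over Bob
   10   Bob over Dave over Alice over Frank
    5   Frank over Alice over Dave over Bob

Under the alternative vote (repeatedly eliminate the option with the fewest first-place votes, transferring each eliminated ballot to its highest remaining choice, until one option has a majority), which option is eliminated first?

Round 1: Dave 13, Frank 13, Bob 10, Alice 9. Alice has the fewest and is eliminated.
Round 2: Frank 22, Dave 13, Bob 10. Bob has the fewest and is eliminated.
Round 3: Dave 23, Frank 22. Dave has a majority.

Alice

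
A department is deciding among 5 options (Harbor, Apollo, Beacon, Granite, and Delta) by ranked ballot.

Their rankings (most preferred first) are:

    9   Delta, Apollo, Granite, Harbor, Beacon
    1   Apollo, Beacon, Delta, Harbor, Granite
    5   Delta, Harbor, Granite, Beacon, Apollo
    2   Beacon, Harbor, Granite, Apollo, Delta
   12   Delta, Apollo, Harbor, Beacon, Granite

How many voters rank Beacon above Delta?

3

Ballots ranking Beacon above Delta: 1+2 = 3.
Ballots ranking Delta above Beacon: 9+5+12 = 26.
So 3 of 29 voters prefer Beacon to Delta.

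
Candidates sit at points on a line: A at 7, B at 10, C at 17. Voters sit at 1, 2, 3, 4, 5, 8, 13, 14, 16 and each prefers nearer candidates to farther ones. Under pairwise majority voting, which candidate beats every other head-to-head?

A

With single-peaked preferences on a line, the Condorcet winner is the candidate closest to the median voter.
The median voter (position 5) is closest to A at 7.
Check: A vs C — voters closer to A: 6 of 9.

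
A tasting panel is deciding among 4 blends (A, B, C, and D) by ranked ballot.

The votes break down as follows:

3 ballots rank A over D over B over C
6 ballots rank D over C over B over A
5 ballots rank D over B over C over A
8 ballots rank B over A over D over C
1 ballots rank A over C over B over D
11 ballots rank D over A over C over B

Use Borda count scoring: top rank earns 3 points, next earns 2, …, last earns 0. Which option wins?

Borda scores:
  A: 3·3 + 6·0 + 5·0 + 8·2 + 3 + 11·2 = 50
  B: 3·1 + 6·1 + 5·2 + 8·3 + 1 + 11·0 = 44
  C: 3·0 + 6·2 + 5·1 + 8·0 + 2 + 11·1 = 30
  D: 3·2 + 6·3 + 5·3 + 8·1 + 0 + 11·3 = 80
D has the highest total.

D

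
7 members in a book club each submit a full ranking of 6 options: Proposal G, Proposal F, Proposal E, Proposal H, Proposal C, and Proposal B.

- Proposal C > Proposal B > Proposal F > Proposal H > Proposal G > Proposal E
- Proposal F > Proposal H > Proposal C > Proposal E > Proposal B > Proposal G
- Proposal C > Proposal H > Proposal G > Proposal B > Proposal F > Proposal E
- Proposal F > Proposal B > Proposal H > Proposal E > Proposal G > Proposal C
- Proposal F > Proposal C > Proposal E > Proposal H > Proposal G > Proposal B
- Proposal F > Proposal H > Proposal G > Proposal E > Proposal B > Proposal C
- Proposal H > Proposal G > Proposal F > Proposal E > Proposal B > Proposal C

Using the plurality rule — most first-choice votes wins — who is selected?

Proposal F

First-place vote totals:
  Proposal G: 0
  Proposal F: 4
  Proposal E: 0
  Proposal H: 1
  Proposal C: 2
  Proposal B: 0
Proposal F has the most first-place votes.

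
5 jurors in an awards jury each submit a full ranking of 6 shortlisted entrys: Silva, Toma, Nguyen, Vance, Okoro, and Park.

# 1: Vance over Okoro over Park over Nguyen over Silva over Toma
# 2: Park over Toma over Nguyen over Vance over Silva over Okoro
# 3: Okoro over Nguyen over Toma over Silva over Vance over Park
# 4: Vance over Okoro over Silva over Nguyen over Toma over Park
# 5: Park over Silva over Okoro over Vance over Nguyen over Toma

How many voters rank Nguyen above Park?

Ballots ranking Nguyen above Park: 2.
Ballots ranking Park above Nguyen: 3.
So 2 of 5 voters prefer Nguyen to Park.

2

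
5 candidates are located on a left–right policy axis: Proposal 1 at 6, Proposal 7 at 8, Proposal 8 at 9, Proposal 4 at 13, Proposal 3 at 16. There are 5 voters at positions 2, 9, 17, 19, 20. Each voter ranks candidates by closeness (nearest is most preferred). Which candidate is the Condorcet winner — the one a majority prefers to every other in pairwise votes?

With single-peaked preferences on a line, the Condorcet winner is the candidate closest to the median voter.
The median voter (position 17) is closest to Proposal 3 at 16.
Check: Proposal 3 vs Proposal 8 — voters closer to Proposal 3: 3 of 5.

Proposal 3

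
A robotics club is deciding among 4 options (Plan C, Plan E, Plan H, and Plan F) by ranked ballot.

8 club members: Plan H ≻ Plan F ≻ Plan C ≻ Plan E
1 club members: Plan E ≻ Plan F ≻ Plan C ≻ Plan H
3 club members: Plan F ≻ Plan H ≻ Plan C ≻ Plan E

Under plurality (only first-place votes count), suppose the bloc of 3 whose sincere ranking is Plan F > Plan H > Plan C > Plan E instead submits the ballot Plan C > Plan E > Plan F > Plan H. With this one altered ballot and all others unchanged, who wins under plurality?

Plan H

First-place totals with the altered ballot: Plan C 3, Plan E 1, Plan H 8, Plan F 0.
The winner is unchanged: still Plan H.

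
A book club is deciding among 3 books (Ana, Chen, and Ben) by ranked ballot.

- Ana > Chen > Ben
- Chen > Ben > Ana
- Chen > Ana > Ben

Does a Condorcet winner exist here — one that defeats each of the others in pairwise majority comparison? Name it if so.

Head-to-head results (3 voters total):
Ana vs Chen: Chen wins 2–1.
Ana vs Ben: Ana wins 2–1.
Chen vs Ben: Chen wins 3–0.
Chen beats each rival — Ana (2–1), Ben (3–0) — so Chen is the Condorcet winner.

Chen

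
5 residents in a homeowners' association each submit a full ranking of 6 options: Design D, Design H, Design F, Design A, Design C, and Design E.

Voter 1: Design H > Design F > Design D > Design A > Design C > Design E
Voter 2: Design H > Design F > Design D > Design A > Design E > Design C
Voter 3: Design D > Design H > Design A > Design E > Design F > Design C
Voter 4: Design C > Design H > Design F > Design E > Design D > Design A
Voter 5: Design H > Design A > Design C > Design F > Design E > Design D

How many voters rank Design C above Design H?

Ballots ranking Design C above Design H: 1.
Ballots ranking Design H above Design C: 4.
So 1 of 5 voters prefer Design C to Design H.

1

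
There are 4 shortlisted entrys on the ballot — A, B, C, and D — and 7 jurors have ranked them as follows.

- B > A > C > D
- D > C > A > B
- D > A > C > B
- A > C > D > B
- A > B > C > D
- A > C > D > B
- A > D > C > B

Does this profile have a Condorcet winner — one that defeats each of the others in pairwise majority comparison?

Head-to-head results (7 voters total):
A vs B: A wins 6–1.
A vs C: A wins 6–1.
A vs D: A wins 5–2.
B vs C: C wins 5–2.
B vs D: D wins 5–2.
C vs D: C wins 4–3.
A beats each rival — B (6–1), C (6–1), D (5–2) — so A is the Condorcet winner.

Yes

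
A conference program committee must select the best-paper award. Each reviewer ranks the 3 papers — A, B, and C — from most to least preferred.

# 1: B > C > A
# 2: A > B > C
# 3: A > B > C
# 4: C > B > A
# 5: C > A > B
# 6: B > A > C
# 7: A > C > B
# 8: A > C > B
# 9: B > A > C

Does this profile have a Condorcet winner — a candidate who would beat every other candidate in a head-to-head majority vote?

Yes

Head-to-head results (9 voters total):
A vs B: A wins 5–4.
A vs C: A wins 6–3.
B vs C: B wins 5–4.
A beats each rival — B (5–4), C (6–3) — so A is the Condorcet winner.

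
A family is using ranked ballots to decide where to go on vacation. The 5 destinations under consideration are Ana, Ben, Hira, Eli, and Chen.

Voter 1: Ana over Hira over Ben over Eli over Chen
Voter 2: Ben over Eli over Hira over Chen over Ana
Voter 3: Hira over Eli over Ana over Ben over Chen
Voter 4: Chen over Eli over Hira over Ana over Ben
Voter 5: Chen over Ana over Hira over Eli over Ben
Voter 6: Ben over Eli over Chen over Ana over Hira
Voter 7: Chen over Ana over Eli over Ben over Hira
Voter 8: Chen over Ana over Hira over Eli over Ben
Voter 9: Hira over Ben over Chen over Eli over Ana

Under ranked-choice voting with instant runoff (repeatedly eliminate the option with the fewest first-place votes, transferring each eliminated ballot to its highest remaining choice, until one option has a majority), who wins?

Round 1: Chen 4, Ben 2, Hira 2, Ana 1, Eli 0. Eli has the fewest and is eliminated.
Round 2: Chen 4, Ben 2, Hira 2, Ana 1. Ana has the fewest and is eliminated.
Round 3: Chen 4, Hira 3, Ben 2. Ben has the fewest and is eliminated.
Round 4: Chen 5, Hira 4. Chen has a majority.

Chen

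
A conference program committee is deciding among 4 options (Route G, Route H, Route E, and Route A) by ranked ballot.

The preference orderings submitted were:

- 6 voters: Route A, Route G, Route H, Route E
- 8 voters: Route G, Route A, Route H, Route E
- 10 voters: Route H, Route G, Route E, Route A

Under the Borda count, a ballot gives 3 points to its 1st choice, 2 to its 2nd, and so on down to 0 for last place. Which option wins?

Borda scores:
  Route G: 6·2 + 8·3 + 10·2 = 56
  Route H: 6·1 + 8·1 + 10·3 = 44
  Route E: 6·0 + 8·0 + 10·1 = 10
  Route A: 6·3 + 8·2 + 10·0 = 34
Route G has the highest total.

Route G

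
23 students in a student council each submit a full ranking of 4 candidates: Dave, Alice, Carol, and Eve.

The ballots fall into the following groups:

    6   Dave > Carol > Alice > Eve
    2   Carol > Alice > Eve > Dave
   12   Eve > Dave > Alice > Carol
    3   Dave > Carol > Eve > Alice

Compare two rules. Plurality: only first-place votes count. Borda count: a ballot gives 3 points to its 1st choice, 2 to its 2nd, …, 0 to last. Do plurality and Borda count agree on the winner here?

No

Plurality first-place counts: Dave 9, Alice 0, Carol 2, Eve 12 → Eve.
Borda totals: Dave 51, Alice 22, Carol 24, Eve 41 → Dave.
The two rules disagree: plurality picks Eve, Borda picks Dave.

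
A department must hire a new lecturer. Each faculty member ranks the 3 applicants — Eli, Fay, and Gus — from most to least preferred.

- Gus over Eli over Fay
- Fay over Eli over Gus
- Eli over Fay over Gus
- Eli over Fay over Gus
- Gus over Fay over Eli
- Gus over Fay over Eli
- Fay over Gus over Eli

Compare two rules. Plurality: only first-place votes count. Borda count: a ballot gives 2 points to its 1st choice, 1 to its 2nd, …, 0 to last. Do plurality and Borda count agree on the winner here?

Plurality first-place counts: Eli 2, Fay 2, Gus 3 → Gus.
Borda totals: Eli 6, Fay 8, Gus 7 → Fay.
The two rules disagree: plurality picks Gus, Borda picks Fay.

No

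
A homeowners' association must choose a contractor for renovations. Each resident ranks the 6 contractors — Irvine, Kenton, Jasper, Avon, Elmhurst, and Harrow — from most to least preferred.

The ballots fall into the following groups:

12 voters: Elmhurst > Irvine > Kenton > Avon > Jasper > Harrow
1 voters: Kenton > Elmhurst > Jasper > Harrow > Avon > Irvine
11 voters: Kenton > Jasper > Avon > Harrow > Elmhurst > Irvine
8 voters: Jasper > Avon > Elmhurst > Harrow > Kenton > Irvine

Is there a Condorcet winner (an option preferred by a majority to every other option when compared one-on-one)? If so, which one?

There is no Condorcet winner

Head-to-head results (32 voters total):
Irvine vs Kenton: Kenton wins 20–12.
Irvine vs Jasper: Jasper wins 20–12.
Irvine vs Avon: Avon wins 20–12.
Irvine vs Elmhurst: Elmhurst wins 32–0.
Irvine vs Harrow: Harrow wins 20–12.
Kenton vs Jasper: Kenton wins 24–8.
Kenton vs Avon: Kenton wins 24–8.
Kenton vs Elmhurst: Elmhurst wins 20–12.
Kenton vs Harrow: Kenton wins 24–8.
Jasper vs Avon: Jasper wins 20–12.
Jasper vs Elmhurst: Jasper wins 19–13.
Jasper vs Harrow: Jasper wins 32–0.
Avon vs Elmhurst: Avon wins 19–13.
Avon vs Harrow: Avon wins 31–1.
Elmhurst vs Harrow: Elmhurst wins 21–11.
No candidate beats all others: Kenton beats Jasper beats Elmhurst beats Kenton, a majority cycle.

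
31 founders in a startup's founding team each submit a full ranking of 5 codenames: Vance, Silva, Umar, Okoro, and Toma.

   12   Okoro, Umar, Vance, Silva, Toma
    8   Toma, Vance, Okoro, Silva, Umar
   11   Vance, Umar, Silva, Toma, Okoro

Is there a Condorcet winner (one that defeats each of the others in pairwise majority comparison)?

Head-to-head results (31 voters total):
Vance vs Silva: Vance wins 31–0.
Vance vs Umar: Vance wins 19–12.
Vance vs Okoro: Vance wins 19–12.
Vance vs Toma: Vance wins 23–8.
Silva vs Umar: Umar wins 23–8.
Silva vs Okoro: Okoro wins 20–11.
Silva vs Toma: Silva wins 23–8.
Umar vs Okoro: Okoro wins 20–11.
Umar vs Toma: Umar wins 23–8.
Okoro vs Toma: Toma wins 19–12.
Vance beats each rival — Silva (31–0), Umar (19–12), Okoro (19–12), Toma (23–8) — so Vance is the Condorcet winner.

Yes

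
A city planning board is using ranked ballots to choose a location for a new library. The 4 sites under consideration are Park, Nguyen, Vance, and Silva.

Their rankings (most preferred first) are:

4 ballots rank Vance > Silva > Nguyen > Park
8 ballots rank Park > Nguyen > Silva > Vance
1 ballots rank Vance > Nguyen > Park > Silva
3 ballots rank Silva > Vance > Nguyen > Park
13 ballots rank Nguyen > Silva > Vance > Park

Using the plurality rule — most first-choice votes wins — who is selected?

Nguyen

First-place vote totals:
  Park: 8
  Nguyen: 13
  Vance: 5
  Silva: 3
Nguyen has the most first-place votes.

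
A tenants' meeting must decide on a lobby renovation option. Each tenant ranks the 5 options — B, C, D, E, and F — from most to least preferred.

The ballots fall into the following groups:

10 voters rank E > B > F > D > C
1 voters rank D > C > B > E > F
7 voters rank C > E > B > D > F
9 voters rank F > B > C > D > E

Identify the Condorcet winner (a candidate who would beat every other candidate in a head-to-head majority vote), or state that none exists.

None — there is no Condorcet winner

Head-to-head results (27 voters total):
B vs C: B wins 19–8.
B vs D: B wins 26–1.
B vs E: E wins 17–10.
B vs F: B wins 18–9.
C vs D: C wins 16–11.
C vs E: C wins 17–10.
C vs F: F wins 19–8.
D vs E: E wins 17–10.
D vs F: F wins 19–8.
E vs F: E wins 18–9.
No candidate beats all others: B beats C beats E beats B, a majority cycle.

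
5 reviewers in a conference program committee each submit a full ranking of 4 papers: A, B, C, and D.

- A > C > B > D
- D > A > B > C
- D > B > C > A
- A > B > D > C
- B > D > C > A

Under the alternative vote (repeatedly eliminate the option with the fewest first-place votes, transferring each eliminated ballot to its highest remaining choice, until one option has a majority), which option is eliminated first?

Round 1: A 2, D 2, B 1, C 0. C has the fewest and is eliminated.
Round 2: A 2, D 2, B 1. B has the fewest and is eliminated.
Round 3: D 3, A 2. D has a majority.

C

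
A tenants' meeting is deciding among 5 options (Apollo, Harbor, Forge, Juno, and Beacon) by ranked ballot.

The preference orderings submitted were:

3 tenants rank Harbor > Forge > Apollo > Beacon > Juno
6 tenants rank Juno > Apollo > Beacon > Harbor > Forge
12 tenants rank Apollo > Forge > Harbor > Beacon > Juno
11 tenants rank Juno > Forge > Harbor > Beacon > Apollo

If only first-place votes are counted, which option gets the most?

First-place vote totals:
  Apollo: 12
  Harbor: 3
  Forge: 0
  Juno: 17
  Beacon: 0
Juno has the most first-place votes.

Juno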